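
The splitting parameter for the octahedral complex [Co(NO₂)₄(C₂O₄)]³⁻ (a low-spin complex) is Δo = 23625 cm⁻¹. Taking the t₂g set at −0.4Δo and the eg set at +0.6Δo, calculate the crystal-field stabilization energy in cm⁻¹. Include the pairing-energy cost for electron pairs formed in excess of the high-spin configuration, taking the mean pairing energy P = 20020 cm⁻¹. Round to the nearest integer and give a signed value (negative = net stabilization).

Ligand charges: 4×(-1) from NO₂⁻ and 1×(-2) from C₂O₄²⁻ sum to -6; with overall charge -3, Co is +3.
Co³⁺: group 9, so d-count = 9 − 3 = 6.
Configuration: t₂g⁶ eg⁰.
CFSE(orbital) = 6×(-0.4Δo) + 0×(0.6Δo) = -2.4Δo; with Δo = 23625 cm⁻¹ that is -56700 cm⁻¹.
Pairing penalty: 3 pairs vs 1 in the high-spin reference → 2 extra × P = 40040 cm⁻¹.
Combining: -56700 + 40040 = -16660 cm⁻¹.

-16660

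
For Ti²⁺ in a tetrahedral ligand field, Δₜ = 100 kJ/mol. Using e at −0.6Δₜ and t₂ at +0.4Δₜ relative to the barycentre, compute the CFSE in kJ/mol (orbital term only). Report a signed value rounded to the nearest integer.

-120

Ti sits in group 4; removing 2 electrons leaves Ti²⁺ with 4 − 2 = 2 d electrons.
Tetrahedral fields are weak (Δₜ ≈ 4/9 Δₒ), so electrons fill high-spin.
The d² electrons fill as e² t₂⁰.
The orbital stabilization is -1.2Δₜ = -1.2 × 100 = -120 kJ/mol.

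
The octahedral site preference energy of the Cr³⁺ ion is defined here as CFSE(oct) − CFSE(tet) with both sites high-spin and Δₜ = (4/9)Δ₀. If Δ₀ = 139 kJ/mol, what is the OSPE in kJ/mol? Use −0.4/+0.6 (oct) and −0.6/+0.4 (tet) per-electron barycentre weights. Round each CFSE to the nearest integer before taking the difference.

-118

Cr sits in group 6; removing 3 electrons leaves Cr³⁺ with 6 − 3 = 3 d electrons.
Octahedral (high-spin): t₂g³ eg⁰, CFSE = 3(−0.4) + 0(+0.6) = -1.2Δ₀ = -1.2 × 139 = -167 kJ/mol.
In a tetrahedral site the filling is e² t₂¹: CFSE(tet) = -0.8Δₜ = -0.8 × (4/9)(139) = -49 kJ/mol.
Subtracting, OSPE = -167 − (-49) = -118 kJ/mol.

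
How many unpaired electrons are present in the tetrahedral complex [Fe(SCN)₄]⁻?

5

Each SCN⁻ contributes -1; 4 × (-1) = -4. With overall charge -1, Fe is in the +3 oxidation state.
Group 8 minus oxidation state +3 gives a d⁵ configuration for Fe³⁺.
Tetrahedral splitting is small, so the complex is high-spin.
Configuration: e² t₂³, giving 5 unpaired electrons.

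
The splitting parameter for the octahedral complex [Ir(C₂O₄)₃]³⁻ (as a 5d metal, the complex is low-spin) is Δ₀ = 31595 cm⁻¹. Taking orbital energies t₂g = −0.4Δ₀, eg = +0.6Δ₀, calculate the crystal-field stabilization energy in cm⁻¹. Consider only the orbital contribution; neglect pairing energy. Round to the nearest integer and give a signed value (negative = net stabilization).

Each C₂O₄²⁻ contributes -2; 3 × (-2) = -6. With overall charge -3, Ir is in the +3 oxidation state.
Ir³⁺: group 9, so d-count = 9 − 3 = 6.
The d⁶ electrons fill as t₂g⁶ eg⁰.
CFSE(orbital) = 6×(-0.4Δ₀) + 0×(0.6Δ₀) = -2.4Δ₀; with Δ₀ = 31595 cm⁻¹ that is -75828 cm⁻¹.

-75828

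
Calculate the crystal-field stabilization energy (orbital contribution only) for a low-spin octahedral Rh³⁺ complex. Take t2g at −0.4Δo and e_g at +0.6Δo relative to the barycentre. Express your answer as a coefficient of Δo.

-2.4 Δo

Rh is in group 9, so Rh³⁺ is d⁶ (9 − 3 = 6).
Configuration: t2g^6 e_g^0.
CFSE = 6(-0.4Δo) + 0(0.6Δo) = -2.4Δo + 0.0Δo = -2.4Δo.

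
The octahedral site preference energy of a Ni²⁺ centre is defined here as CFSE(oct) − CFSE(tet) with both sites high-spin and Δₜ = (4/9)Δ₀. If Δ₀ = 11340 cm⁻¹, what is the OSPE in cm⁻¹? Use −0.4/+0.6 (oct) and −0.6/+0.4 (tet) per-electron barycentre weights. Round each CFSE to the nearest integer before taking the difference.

-9576

Group 10 minus oxidation state +2 gives a d⁸ configuration for Ni²⁺.
Octahedral high-spin t₂g⁶ eg²: CFSE = -1.2 × 11340 = -13608 cm⁻¹.
Tetrahedral e⁴ t₂⁴ gives -0.8Δₜ = -0.8 × (4/9) × 11340 = -4032 cm⁻¹.
OSPE = CFSE(oct) − CFSE(tet) = -13608 − (-4032) = -9576 cm⁻¹.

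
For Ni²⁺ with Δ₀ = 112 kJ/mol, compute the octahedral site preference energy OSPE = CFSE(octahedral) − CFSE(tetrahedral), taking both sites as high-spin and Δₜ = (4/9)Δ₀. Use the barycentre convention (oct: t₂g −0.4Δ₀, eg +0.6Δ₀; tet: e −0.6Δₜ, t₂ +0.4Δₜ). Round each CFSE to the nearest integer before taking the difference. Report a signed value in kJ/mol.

-94

Ni is in group 10, so Ni²⁺ is d⁸ (10 − 2 = 8).
Octahedral (high-spin): t₂g⁶ eg², CFSE = 6(−0.4) + 2(+0.6) = -1.2Δ₀ = -1.2 × 112 = -134 kJ/mol.
In a tetrahedral site the filling is e⁴ t₂⁴: CFSE(tet) = -0.8Δₜ = -0.8 × (4/9)(112) = -40 kJ/mol.
OSPE = -134 − (-40) = -94 kJ/mol.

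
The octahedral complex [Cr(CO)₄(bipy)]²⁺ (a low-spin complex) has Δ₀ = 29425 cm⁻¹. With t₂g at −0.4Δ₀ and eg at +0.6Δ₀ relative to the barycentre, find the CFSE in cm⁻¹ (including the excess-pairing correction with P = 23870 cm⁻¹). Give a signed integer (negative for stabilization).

-23210

Ligand charges: 4×(+0) from CO and 1×(+0) from bipy sum to +0; with overall charge +2, Cr is +2.
Cr²⁺: group 6, so d-count = 6 − 2 = 4.
The d⁴ electrons fill as t₂g⁴ eg⁰.
CFSE(orbital) = 4×(-0.4Δ₀) + 0×(0.6Δ₀) = -1.6Δ₀; with Δ₀ = 29425 cm⁻¹ that is -47080 cm⁻¹.
Pairing penalty: 1 pair vs 0 in the high-spin reference → 1 extra × P = 23870 cm⁻¹.
Combining: -47080 + 23870 = -23210 cm⁻¹.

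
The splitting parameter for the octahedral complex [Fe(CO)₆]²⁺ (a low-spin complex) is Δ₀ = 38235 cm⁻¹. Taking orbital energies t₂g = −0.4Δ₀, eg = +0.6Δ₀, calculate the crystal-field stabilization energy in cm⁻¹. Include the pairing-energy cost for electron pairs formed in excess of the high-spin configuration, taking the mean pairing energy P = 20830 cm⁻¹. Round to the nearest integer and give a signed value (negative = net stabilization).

-50104

CO is neutral, so the +2 overall charge sits on Fe: oxidation state +2.
Fe²⁺: group 8, so d-count = 8 − 2 = 6.
Electron filling gives t₂g⁶ eg⁰.
The orbital stabilization is -2.4Δ₀ = -2.4 × 38235 = -91764 cm⁻¹.
Pairing penalty: 3 pairs vs 1 in the high-spin reference → 2 extra × P = 41660 cm⁻¹.
Overall CFSE = -91764 + 41660 = -50104 cm⁻¹.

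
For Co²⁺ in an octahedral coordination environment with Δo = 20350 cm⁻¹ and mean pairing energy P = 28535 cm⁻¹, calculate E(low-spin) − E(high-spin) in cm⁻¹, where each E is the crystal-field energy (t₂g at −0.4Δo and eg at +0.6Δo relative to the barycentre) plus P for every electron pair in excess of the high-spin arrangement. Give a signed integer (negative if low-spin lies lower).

8185

Co is in group 9, so Co²⁺ is d⁷ (9 − 2 = 7).
High-spin d⁷ fills as t₂g⁵ eg² with CFSE 5(−0.4) + 2(+0.6) = -0.8Δo = -16280 cm⁻¹.
Low-spin: t₂g⁶ eg¹, orbital CFSE = -1.8Δo = -36630 cm⁻¹; plus 1 excess pair × P = +28535 cm⁻¹; total -8095 cm⁻¹.
E(LS) − E(HS) = -8095 − (-16280) = 8185 cm⁻¹.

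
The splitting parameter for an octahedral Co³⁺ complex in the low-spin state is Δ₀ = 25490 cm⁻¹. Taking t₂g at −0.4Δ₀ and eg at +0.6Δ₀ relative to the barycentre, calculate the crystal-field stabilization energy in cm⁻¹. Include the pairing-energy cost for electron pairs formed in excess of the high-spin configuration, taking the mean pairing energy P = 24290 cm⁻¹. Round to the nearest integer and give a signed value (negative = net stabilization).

Co³⁺: group 9, so d-count = 9 − 3 = 6.
Electron filling gives t₂g⁶ eg⁰.
The orbital stabilization is -2.4Δ₀ = -2.4 × 25490 = -61176 cm⁻¹.
Relative to high-spin t₂g⁴ eg² (1 paired), the low-spin configuration has 2 additional pairs, contributing +2 × 24290 = +48580 cm⁻¹.
Overall CFSE = -61176 + 48580 = -12596 cm⁻¹.

-12596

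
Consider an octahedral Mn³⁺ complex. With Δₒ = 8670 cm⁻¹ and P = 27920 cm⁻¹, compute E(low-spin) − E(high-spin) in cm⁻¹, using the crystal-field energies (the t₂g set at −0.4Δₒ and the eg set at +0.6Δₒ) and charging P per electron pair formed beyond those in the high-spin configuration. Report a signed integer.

Mn³⁺: group 7, so d-count = 7 − 3 = 4.
In the high-spin limit (t₂g³ eg¹) the orbital term is -0.6Δₒ = -5202 cm⁻¹, with no excess pairing.
For low-spin the configuration is t₂g⁴ eg⁰: orbital energy -1.6 × 8670 = -13872 cm⁻¹, and 1 additional pair relative to high-spin adds 27920 cm⁻¹, giving 14048 cm⁻¹.
Thus E(LS) − E(HS) = 19250 cm⁻¹.

19250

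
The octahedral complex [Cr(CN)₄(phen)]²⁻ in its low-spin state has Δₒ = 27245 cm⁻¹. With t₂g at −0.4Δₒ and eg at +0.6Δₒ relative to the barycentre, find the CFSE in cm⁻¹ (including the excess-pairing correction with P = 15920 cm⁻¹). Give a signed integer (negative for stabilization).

-27672

Ligand charges: 4×(-1) from CN⁻ and 1×(+0) from phen sum to -4; with overall charge -2, Cr is +2.
Cr²⁺: group 6, so d-count = 6 − 2 = 4.
The d⁴ electrons fill as t₂g⁴ eg⁰.
Orbital CFSE = 4(-0.4) + 0(0.6) = -1.6Δₒ = -1.6 × 27245 = -43592 cm⁻¹.
Relative to high-spin t₂g³ eg¹ (0 paired), the low-spin configuration has 1 additional pair, contributing +1 × 15920 = +15920 cm⁻¹.
Combining: -43592 + 15920 = -27672 cm⁻¹.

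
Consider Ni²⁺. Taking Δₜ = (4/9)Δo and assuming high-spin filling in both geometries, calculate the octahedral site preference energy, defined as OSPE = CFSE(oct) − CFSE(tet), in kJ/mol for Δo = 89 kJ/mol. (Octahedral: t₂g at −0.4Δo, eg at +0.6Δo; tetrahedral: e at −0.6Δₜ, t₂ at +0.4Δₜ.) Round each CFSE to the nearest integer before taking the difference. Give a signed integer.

Group 10 minus oxidation state +2 gives a d⁸ configuration for Ni²⁺.
Octahedral high-spin t₂g⁶ eg²: CFSE = -1.2 × 89 = -107 kJ/mol.
Tetrahedral e⁴ t₂⁴ gives -0.8Δₜ = -0.8 × (4/9) × 89 = -32 kJ/mol.
OSPE = CFSE(oct) − CFSE(tet) = -107 − (-32) = -75 kJ/mol.

-75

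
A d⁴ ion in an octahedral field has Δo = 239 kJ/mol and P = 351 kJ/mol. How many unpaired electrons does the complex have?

Since Δo = 239 kJ/mol < P = 351 kJ/mol, the complex adopts the high-spin configuration.
Configuration: t2g^3 e_g^1.
Unpaired electrons: 4.

4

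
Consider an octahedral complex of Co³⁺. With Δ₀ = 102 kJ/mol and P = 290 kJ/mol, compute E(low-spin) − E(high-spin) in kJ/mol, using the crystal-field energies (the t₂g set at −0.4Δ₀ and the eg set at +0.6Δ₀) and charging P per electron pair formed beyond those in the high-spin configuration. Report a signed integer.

Co sits in group 9; removing 3 electrons leaves Co³⁺ with 9 − 3 = 6 d electrons.
High-spin d⁶ fills as t₂g⁴ eg² with CFSE 4(−0.4) + 2(+0.6) = -0.4Δ₀ = -41 kJ/mol.
Low-spin: t₂g⁶ eg⁰, orbital CFSE = -2.4Δ₀ = -245 kJ/mol; plus 2 excess pairs × P = +580 kJ/mol; total 335 kJ/mol.
The difference is 335 − (-41) = 376 kJ/mol, so high-spin lies lower.

376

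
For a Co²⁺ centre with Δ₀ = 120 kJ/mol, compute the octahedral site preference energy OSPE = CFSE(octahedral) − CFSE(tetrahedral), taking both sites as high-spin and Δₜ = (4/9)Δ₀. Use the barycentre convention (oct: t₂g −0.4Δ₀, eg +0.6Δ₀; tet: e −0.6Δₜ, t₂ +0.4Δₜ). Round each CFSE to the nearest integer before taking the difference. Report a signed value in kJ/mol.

Co sits in group 9; removing 2 electrons leaves Co²⁺ with 9 − 2 = 7 d electrons.
Octahedral (high-spin): t₂g⁵ eg², CFSE = 5(−0.4) + 2(+0.6) = -0.8Δ₀ = -0.8 × 120 = -96 kJ/mol.
Tetrahedral e⁴ t₂³ gives -1.2Δₜ = -1.2 × (4/9) × 120 = -64 kJ/mol.
Subtracting, OSPE = -96 − (-64) = -32 kJ/mol.

-32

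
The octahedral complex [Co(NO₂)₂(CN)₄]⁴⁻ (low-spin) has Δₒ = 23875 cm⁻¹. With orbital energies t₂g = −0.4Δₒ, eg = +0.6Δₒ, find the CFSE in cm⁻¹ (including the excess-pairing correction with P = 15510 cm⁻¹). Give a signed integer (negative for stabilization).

-27465

Ligand charges: 2×(-1) from NO₂⁻ and 4×(-1) from CN⁻ sum to -6; with overall charge -4, Co is +2.
Group 9 minus oxidation state +2 gives a d⁷ configuration for Co²⁺.
Configuration: t₂g⁶ eg¹.
Orbital CFSE = 6(-0.4) + 1(0.6) = -1.8Δₒ = -1.8 × 23875 = -42975 cm⁻¹.
High-spin d⁷ would be t₂g⁵ eg² with 2 pairs; low-spin has 3, so 1 excess pair costs +1P = +15510 cm⁻¹.
Net CFSE = -42975 + 15510 = -27465 cm⁻¹.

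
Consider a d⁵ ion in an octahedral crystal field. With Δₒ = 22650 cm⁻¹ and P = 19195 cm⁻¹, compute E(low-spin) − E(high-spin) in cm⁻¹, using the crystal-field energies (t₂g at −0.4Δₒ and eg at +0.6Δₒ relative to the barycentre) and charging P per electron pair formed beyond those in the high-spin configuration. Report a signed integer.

-6910

In the high-spin limit (t₂g³ eg²) the orbital term is 0.0Δₒ = 0 cm⁻¹, with no excess pairing.
Low-spin: t₂g⁵ eg⁰, orbital CFSE = -2.0Δₒ = -45300 cm⁻¹; plus 2 excess pairs × P = +38390 cm⁻¹; total -6910 cm⁻¹.
E(LS) − E(HS) = -6910 − (0) = -6910 cm⁻¹.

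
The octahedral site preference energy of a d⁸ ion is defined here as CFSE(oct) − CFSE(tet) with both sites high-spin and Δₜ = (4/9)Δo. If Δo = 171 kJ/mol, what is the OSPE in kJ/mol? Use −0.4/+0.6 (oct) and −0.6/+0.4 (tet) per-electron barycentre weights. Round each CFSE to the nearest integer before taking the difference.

Octahedral high-spin t2g^6 e_g^2: CFSE = -1.2 × 171 = -205 kJ/mol.
Tetrahedral: e^4 t2^4, CFSE = 4(−0.6) + 4(+0.4) = -0.8Δₜ = -0.8 × (4/9) × 171 = -61 kJ/mol.
OSPE = -205 − (-61) = -144 kJ/mol.

-144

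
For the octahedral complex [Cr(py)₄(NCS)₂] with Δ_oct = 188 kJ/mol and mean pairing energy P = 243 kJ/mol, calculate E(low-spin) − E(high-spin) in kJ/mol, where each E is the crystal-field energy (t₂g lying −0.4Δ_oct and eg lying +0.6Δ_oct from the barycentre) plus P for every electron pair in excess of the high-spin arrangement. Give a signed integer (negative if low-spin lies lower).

55

Ligand charges: 4×(+0) from py and 2×(-1) from NCS⁻ sum to -2; with overall charge +0, Cr is +2.
Group 6 minus oxidation state +2 gives a d⁴ configuration for Cr²⁺.
High-spin: t₂g³ eg¹, CFSE = -0.6Δ_oct = -113 kJ/mol.
Low-spin t₂g⁴ eg⁰ gives -1.6Δ_oct = -301 kJ/mol, but forming 1 extra pair costs 1P = 243 kJ/mol, so E(LS) = -301 + 243 = -58 kJ/mol.
The difference is -58 − (-113) = 55 kJ/mol, so high-spin lies lower.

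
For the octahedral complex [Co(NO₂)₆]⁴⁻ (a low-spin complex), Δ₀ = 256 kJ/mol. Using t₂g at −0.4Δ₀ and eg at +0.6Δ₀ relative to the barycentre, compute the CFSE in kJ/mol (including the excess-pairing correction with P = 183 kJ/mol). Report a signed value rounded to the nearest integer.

Each NO₂⁻ contributes -1; 6 × (-1) = -6. With overall charge -4, Co is in the +2 oxidation state.
Group 9 minus oxidation state +2 gives a d⁷ configuration for Co²⁺.
Configuration: t₂g⁶ eg¹.
Orbital CFSE = 6(-0.4) + 1(0.6) = -1.8Δ₀ = -1.8 × 256 = -461 kJ/mol.
High-spin d⁷ would be t₂g⁵ eg² with 2 pairs; low-spin has 3, so 1 excess pair costs +1P = +183 kJ/mol.
Net CFSE = -461 + 183 = -278 kJ/mol.

-278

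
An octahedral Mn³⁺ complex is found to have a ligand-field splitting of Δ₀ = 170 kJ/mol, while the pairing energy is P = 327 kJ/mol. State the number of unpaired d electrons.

Mn is in group 7, so Mn³⁺ is d⁴ (7 − 3 = 4).
Since Δ₀ = 170 kJ/mol < P = 327 kJ/mol, the complex adopts the high-spin configuration.
Configuration: t2g^3 e_g^1.
Unpaired electrons: 4.

4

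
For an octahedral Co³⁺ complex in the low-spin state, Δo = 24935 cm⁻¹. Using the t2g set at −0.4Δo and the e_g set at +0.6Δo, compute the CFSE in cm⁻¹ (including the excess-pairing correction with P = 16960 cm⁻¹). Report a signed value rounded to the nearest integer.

-25924

Group 9 minus oxidation state +3 gives a d⁶ configuration for Co³⁺.
Electron filling gives t2g^6 e_g^0.
CFSE(orbital) = 6×(-0.4Δo) + 0×(0.6Δo) = -2.4Δo; with Δo = 24935 cm⁻¹ that is -59844 cm⁻¹.
Relative to high-spin t2g^4 e_g^2 (1 paired), the low-spin configuration has 2 additional pairs, contributing +2 × 16960 = +33920 cm⁻¹.
Overall CFSE = -59844 + 33920 = -25924 cm⁻¹.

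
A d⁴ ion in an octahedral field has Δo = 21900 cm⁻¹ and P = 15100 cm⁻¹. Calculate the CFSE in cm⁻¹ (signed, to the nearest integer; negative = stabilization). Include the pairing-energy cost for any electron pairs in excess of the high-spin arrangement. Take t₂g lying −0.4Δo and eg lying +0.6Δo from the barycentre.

With Δo > P the complex is low-spin.
That gives t₂g⁴ eg⁰.
Orbital CFSE = -1.6Δo = -1.6 × 21900 = -35040 cm⁻¹.
Excess pairs vs high-spin: 1 − 0 = 1; pairing cost = +15100 cm⁻¹.
Net CFSE = -35040 + 15100 = -19940 cm⁻¹.

-19940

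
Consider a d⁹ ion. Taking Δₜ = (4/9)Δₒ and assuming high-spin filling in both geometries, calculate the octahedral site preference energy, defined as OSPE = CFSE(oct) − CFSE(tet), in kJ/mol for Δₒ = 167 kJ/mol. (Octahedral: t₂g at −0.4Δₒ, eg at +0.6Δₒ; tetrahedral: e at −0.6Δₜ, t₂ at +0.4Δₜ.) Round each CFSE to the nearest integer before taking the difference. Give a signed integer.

Octahedral (high-spin): t2g^6 e_g^3, CFSE = 6(−0.4) + 3(+0.6) = -0.6Δₒ = -0.6 × 167 = -100 kJ/mol.
Tetrahedral e^4 t2^5 gives -0.4Δₜ = -0.4 × (4/9) × 167 = -30 kJ/mol.
OSPE = -100 − (-30) = -70 kJ/mol.

-70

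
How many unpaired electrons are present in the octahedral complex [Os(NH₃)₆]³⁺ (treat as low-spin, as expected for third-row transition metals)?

NH₃ is neutral, so the +3 overall charge sits on Os: oxidation state +3.
Os is in group 8, so Os³⁺ is d⁵ (8 − 3 = 5).
Configuration: t2g^5 e_g^0, giving 1 unpaired electron.

1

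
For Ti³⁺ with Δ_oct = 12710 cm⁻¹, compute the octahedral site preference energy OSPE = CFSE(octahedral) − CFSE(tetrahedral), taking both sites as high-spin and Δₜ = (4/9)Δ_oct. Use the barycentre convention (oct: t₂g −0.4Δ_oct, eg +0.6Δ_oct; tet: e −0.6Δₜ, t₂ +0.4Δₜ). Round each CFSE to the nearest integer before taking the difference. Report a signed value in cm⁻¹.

-1695

Group 4 minus oxidation state +3 gives a d¹ configuration for Ti³⁺.
Octahedral high-spin t2g^1 e_g^0: CFSE = -0.4 × 12710 = -5084 cm⁻¹.
Tetrahedral e^1 t2^0 gives -0.6Δₜ = -0.6 × (4/9) × 12710 = -3389 cm⁻¹.
OSPE = CFSE(oct) − CFSE(tet) = -5084 − (-3389) = -1695 cm⁻¹.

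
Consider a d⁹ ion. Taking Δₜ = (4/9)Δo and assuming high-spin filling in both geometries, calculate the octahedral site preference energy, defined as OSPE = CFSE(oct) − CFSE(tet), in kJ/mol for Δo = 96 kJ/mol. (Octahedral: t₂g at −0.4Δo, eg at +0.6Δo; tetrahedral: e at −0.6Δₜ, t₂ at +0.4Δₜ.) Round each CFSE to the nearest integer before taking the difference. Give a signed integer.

-41

Octahedral high-spin t₂g⁶ eg³: CFSE = -0.6 × 96 = -58 kJ/mol.
Tetrahedral e⁴ t₂⁵ gives -0.4Δₜ = -0.4 × (4/9) × 96 = -17 kJ/mol.
OSPE = CFSE(oct) − CFSE(tet) = -58 − (-17) = -41 kJ/mol.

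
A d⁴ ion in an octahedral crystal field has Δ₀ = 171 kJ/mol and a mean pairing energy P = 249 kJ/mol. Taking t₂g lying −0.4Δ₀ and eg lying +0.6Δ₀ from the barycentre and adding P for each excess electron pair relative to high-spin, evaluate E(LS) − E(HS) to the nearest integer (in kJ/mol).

78

High-spin: t₂g³ eg¹, CFSE = -0.6Δ₀ = -103 kJ/mol.
Low-spin t₂g⁴ eg⁰ gives -1.6Δ₀ = -274 kJ/mol, but forming 1 extra pair costs 1P = 249 kJ/mol, so E(LS) = -274 + 249 = -25 kJ/mol.
Thus E(LS) − E(HS) = 78 kJ/mol.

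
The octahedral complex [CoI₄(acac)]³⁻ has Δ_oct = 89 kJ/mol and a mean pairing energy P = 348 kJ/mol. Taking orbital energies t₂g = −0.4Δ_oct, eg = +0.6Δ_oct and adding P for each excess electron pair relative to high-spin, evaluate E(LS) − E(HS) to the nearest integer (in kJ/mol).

Ligand charges: 4×(-1) from I⁻ and 1×(-1) from acac⁻ sum to -5; with overall charge -3, Co is +2.
Co²⁺: group 9, so d-count = 9 − 2 = 7.
High-spin: t₂g⁵ eg², CFSE = -0.8Δ_oct = -71 kJ/mol.
Low-spin: t₂g⁶ eg¹, orbital CFSE = -1.8Δ_oct = -160 kJ/mol; plus 1 excess pair × P = +348 kJ/mol; total 188 kJ/mol.
The difference is 188 − (-71) = 259 kJ/mol, so high-spin lies lower.

259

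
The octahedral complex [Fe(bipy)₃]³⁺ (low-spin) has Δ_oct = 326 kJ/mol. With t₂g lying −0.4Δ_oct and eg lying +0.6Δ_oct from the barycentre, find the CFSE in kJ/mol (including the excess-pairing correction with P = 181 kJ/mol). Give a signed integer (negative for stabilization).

bipy is neutral, so the +3 overall charge sits on Fe: oxidation state +3.
Fe sits in group 8; removing 3 electrons leaves Fe³⁺ with 8 − 3 = 5 d electrons.
Configuration: t₂g⁵ eg⁰.
Orbital CFSE = 5(-0.4) + 0(0.6) = -2.0Δ_oct = -2.0 × 326 = -652 kJ/mol.
Relative to high-spin t₂g³ eg² (0 paired), the low-spin configuration has 2 additional pairs, contributing +2 × 181 = +362 kJ/mol.
Combining: -652 + 362 = -290 kJ/mol.

-290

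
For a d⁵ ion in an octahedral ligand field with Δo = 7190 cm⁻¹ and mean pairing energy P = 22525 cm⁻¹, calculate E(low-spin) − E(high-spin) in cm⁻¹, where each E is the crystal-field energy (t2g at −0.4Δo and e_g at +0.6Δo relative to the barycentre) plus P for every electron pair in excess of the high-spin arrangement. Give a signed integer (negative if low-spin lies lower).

30670

In the high-spin limit (t2g^3 e_g^2) the orbital term is 0.0Δo = 0 cm⁻¹, with no excess pairing.
Low-spin t2g^5 e_g^0 gives -2.0Δo = -14380 cm⁻¹, but forming 2 extra pairs costs 2P = 45050 cm⁻¹, so E(LS) = -14380 + 45050 = 30670 cm⁻¹.
E(LS) − E(HS) = 30670 − (0) = 30670 cm⁻¹.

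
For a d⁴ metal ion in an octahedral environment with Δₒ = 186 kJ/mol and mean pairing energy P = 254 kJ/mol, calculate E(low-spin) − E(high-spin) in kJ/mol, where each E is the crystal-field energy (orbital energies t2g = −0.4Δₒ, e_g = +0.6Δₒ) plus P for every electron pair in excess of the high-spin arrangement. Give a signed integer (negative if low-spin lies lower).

High-spin d⁴ fills as t2g^3 e_g^1 with CFSE 3(−0.4) + 1(+0.6) = -0.6Δₒ = -112 kJ/mol.
Low-spin: t2g^4 e_g^0, orbital CFSE = -1.6Δₒ = -298 kJ/mol; plus 1 excess pair × P = +254 kJ/mol; total -44 kJ/mol.
The difference is -44 − (-112) = 68 kJ/mol, so high-spin lies lower.

68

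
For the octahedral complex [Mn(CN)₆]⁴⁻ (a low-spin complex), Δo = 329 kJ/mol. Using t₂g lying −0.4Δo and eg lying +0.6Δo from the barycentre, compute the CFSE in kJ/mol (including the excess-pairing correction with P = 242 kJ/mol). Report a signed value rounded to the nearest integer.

Each CN⁻ contributes -1; 6 × (-1) = -6. With overall charge -4, Mn is in the +2 oxidation state.
Mn is in group 7, so Mn²⁺ is d⁵ (7 − 2 = 5).
Electron filling gives t₂g⁵ eg⁰.
The orbital stabilization is -2.0Δo = -2.0 × 329 = -658 kJ/mol.
Pairing penalty: 2 pairs vs 0 in the high-spin reference → 2 extra × P = 484 kJ/mol.
Combining: -658 + 484 = -174 kJ/mol.

-174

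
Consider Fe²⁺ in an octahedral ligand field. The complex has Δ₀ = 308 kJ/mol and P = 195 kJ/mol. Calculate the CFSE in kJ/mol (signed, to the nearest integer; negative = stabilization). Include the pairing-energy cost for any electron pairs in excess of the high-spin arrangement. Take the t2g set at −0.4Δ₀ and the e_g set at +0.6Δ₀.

-349

Group 8 minus oxidation state +2 gives a d⁶ configuration for Fe²⁺.
Δ₀ > P, so pairing is preferred: the ground state is low-spin.
That gives t2g^6 e_g^0.
Orbital CFSE = -2.4Δ₀ = -2.4 × 308 = -739 kJ/mol.
Excess pairs vs high-spin: 3 − 1 = 2; pairing cost = +390 kJ/mol.
Net CFSE = -739 + 390 = -349 kJ/mol.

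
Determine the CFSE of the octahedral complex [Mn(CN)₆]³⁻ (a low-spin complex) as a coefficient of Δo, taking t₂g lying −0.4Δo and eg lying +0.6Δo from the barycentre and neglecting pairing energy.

-1.6 Δo

Each CN⁻ contributes -1; 6 × (-1) = -6. With overall charge -3, Mn is in the +3 oxidation state.
Mn sits in group 7; removing 3 electrons leaves Mn³⁺ with 7 − 3 = 4 d electrons.
Configuration: t₂g⁴ eg⁰.
CFSE = 4(-0.4Δo) + 0(0.6Δo) = -1.6Δo + 0.0Δo = -1.6Δo.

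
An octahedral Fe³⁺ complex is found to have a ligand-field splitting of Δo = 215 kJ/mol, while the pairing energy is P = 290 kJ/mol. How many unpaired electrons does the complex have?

5

Fe³⁺: group 8, so d-count = 8 − 3 = 5.
Here Δo < P (215 < 290), so the high-spin state is favoured.
Filling d⁵ accordingly: t₂g³ eg².
Unpaired electrons: 5.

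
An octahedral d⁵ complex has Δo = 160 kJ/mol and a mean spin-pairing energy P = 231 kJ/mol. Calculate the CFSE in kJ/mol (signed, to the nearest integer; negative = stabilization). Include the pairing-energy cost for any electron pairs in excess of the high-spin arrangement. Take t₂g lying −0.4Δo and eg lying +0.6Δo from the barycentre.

Here Δo < P (160 < 231), so the high-spin state is favoured.
Configuration: t₂g³ eg².
Orbital CFSE = 0.0Δo = 0.0 × 160 = 0 kJ/mol.
High-spin has no excess pairs, so no pairing correction applies.

0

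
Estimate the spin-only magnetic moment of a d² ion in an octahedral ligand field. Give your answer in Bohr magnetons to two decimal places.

Configuration: t₂g² eg⁰ → 2 unpaired electrons.
μ(spin-only) = √[2(2+2)] = √8 ≈ 2.83 Bohr magnetons.

2.83 Bohr magnetons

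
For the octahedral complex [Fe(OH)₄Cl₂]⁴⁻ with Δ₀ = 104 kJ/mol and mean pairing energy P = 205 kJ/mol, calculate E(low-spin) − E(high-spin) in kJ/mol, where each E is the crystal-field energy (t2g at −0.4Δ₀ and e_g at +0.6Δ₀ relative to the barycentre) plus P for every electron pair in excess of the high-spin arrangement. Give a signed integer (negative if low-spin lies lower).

202

Ligand charges: 4×(-1) from OH⁻ and 2×(-1) from Cl⁻ sum to -6; with overall charge -4, Fe is +2.
Group 8 minus oxidation state +2 gives a d⁶ configuration for Fe²⁺.
High-spin: t2g^4 e_g^2, CFSE = -0.4Δ₀ = -42 kJ/mol.
Low-spin t2g^6 e_g^0 gives -2.4Δ₀ = -250 kJ/mol, but forming 2 extra pairs costs 2P = 410 kJ/mol, so E(LS) = -250 + 410 = 160 kJ/mol.
E(LS) − E(HS) = 160 − (-42) = 202 kJ/mol.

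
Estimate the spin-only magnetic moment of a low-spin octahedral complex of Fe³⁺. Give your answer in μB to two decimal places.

Fe is in group 8, so Fe³⁺ is d⁵ (8 − 3 = 5).
Configuration: t₂g⁵ eg⁰ → 1 unpaired electron.
μ(spin-only) = √[1(1+2)] = √3 ≈ 1.73 μB.

1.73 μB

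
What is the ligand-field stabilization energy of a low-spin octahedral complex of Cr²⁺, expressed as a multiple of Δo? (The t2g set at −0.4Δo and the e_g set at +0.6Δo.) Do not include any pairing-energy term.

-1.6 Δo

Cr²⁺: group 6, so d-count = 6 − 2 = 4.
Configuration: t2g^4 e_g^0.
CFSE = 4(-0.4Δo) + 0(0.6Δo) = -1.6Δo + 0.0Δo = -1.6Δo.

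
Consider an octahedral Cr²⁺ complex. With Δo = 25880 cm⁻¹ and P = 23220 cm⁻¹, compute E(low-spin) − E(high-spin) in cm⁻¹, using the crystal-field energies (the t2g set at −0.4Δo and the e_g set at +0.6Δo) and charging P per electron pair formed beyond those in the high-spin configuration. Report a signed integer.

Cr sits in group 6; removing 2 electrons leaves Cr²⁺ with 6 − 2 = 4 d electrons.
In the high-spin limit (t2g^3 e_g^1) the orbital term is -0.6Δo = -15528 cm⁻¹, with no excess pairing.
Low-spin t2g^4 e_g^0 gives -1.6Δo = -41408 cm⁻¹, but forming 1 extra pair costs 1P = 23220 cm⁻¹, so E(LS) = -41408 + 23220 = -18188 cm⁻¹.
The difference is -18188 − (-15528) = -2660 cm⁻¹, so low-spin lies lower.

-2660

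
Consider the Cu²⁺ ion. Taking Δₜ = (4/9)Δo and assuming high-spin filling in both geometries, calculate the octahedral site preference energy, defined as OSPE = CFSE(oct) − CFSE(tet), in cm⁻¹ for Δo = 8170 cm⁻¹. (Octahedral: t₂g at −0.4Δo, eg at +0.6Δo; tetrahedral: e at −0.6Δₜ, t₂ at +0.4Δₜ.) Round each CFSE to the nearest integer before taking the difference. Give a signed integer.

-3450

Cu²⁺: group 11, so d-count = 11 − 2 = 9.
In an octahedral site d⁹ (HS) is t₂g⁶ eg³, giving CFSE(oct) = -0.6Δo = -4902 cm⁻¹.
In a tetrahedral site the filling is e⁴ t₂⁵: CFSE(tet) = -0.4Δₜ = -0.4 × (4/9)(8170) = -1452 cm⁻¹.
Subtracting, OSPE = -4902 − (-1452) = -3450 cm⁻¹.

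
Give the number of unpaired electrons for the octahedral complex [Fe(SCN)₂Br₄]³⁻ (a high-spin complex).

Ligand charges: 2×(-1) from SCN⁻ and 4×(-1) from Br⁻ sum to -6; with overall charge -3, Fe is +3.
Group 8 minus oxidation state +3 gives a d⁵ configuration for Fe³⁺.
Configuration: t₂g³ eg², giving 5 unpaired electrons.

5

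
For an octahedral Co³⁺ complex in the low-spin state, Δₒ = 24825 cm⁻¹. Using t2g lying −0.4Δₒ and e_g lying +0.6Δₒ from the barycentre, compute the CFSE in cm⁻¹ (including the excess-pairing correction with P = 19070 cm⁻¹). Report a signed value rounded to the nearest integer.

-21440

Co³⁺: group 9, so d-count = 9 − 3 = 6.
Configuration: t2g^6 e_g^0.
Orbital CFSE = 6(-0.4) + 0(0.6) = -2.4Δₒ = -2.4 × 24825 = -59580 cm⁻¹.
Relative to high-spin t2g^4 e_g^2 (1 paired), the low-spin configuration has 2 additional pairs, contributing +2 × 19070 = +38140 cm⁻¹.
Combining: -59580 + 38140 = -21440 cm⁻¹.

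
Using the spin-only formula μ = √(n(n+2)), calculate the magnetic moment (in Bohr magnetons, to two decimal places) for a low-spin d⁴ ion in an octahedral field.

2.83 Bohr magnetons

Configuration: t2g^4 e_g^0 → 2 unpaired electrons.
μ(spin-only) = √[2(2+2)] = √8 ≈ 2.83 Bohr magnetons.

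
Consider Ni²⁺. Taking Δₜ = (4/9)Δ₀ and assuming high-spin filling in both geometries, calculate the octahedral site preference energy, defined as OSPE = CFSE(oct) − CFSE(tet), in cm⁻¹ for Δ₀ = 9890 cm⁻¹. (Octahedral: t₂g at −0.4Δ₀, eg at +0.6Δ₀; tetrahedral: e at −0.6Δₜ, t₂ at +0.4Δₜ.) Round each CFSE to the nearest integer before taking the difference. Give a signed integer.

Ni²⁺: group 10, so d-count = 10 − 2 = 8.
Octahedral (high-spin): t₂g⁶ eg², CFSE = 6(−0.4) + 2(+0.6) = -1.2Δ₀ = -1.2 × 9890 = -11868 cm⁻¹.
Tetrahedral e⁴ t₂⁴ gives -0.8Δₜ = -0.8 × (4/9) × 9890 = -3516 cm⁻¹.
Subtracting, OSPE = -11868 − (-3516) = -8352 cm⁻¹.

-8352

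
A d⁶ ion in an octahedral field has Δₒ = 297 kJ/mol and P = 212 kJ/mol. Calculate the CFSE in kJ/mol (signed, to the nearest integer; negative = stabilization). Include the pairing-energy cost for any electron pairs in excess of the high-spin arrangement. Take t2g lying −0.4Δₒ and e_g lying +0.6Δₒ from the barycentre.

Δₒ > P, so pairing is preferred: the ground state is low-spin.
That gives t2g^6 e_g^0.
Orbital CFSE = -2.4Δₒ = -2.4 × 297 = -713 kJ/mol.
Excess pairs vs high-spin: 3 − 1 = 2; pairing cost = +424 kJ/mol.
Net CFSE = -713 + 424 = -289 kJ/mol.

-289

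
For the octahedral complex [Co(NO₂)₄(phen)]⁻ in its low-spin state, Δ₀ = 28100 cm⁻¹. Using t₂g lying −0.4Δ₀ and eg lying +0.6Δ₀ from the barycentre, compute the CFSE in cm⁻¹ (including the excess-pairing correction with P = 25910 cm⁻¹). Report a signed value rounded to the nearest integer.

-15620

Ligand charges: 4×(-1) from NO₂⁻ and 1×(+0) from phen sum to -4; with overall charge -1, Co is +3.
Group 9 minus oxidation state +3 gives a d⁶ configuration for Co³⁺.
Configuration: t₂g⁶ eg⁰.
CFSE(orbital) = 6×(-0.4Δ₀) + 0×(0.6Δ₀) = -2.4Δ₀; with Δ₀ = 28100 cm⁻¹ that is -67440 cm⁻¹.
Pairing penalty: 3 pairs vs 1 in the high-spin reference → 2 extra × P = 51820 cm⁻¹.
Combining: -67440 + 51820 = -15620 cm⁻¹.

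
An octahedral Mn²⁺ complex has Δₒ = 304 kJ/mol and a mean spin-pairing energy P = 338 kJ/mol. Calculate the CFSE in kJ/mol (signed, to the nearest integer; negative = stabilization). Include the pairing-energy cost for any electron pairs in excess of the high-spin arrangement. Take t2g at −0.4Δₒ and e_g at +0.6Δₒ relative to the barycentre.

Mn²⁺: group 7, so d-count = 7 − 2 = 5.
With Δₒ < P the complex is high-spin.
Filling d⁵ accordingly: t2g^3 e_g^2.
Orbital CFSE = 0.0Δₒ = 0.0 × 304 = 0 kJ/mol.
High-spin has no excess pairs, so no pairing correction applies.

0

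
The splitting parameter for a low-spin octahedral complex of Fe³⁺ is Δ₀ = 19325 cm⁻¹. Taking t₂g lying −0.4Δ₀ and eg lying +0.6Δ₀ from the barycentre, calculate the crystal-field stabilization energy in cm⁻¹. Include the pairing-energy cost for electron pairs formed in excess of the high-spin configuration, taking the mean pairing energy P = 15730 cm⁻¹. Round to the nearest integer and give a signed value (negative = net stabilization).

Fe is in group 8, so Fe³⁺ is d⁵ (8 − 3 = 5).
The d⁵ electrons fill as t₂g⁵ eg⁰.
CFSE(orbital) = 5×(-0.4Δ₀) + 0×(0.6Δ₀) = -2.0Δ₀; with Δ₀ = 19325 cm⁻¹ that is -38650 cm⁻¹.
Pairing penalty: 2 pairs vs 0 in the high-spin reference → 2 extra × P = 31460 cm⁻¹.
Combining: -38650 + 31460 = -7190 cm⁻¹.

-7190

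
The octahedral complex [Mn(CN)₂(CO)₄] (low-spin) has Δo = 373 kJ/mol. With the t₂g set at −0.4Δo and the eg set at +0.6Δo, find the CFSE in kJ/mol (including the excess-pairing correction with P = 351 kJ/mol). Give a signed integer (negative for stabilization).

Ligand charges: 2×(-1) from CN⁻ and 4×(+0) from CO sum to -2; with overall charge +0, Mn is +2.
Mn²⁺: group 7, so d-count = 7 − 2 = 5.
Configuration: t₂g⁵ eg⁰.
CFSE(orbital) = 5×(-0.4Δo) + 0×(0.6Δo) = -2.0Δo; with Δo = 373 kJ/mol that is -746 kJ/mol.
High-spin d⁵ would be t₂g³ eg² with 0 pairs; low-spin has 2, so 2 excess pairs cost +2P = +702 kJ/mol.
Net CFSE = -746 + 702 = -44 kJ/mol.

-44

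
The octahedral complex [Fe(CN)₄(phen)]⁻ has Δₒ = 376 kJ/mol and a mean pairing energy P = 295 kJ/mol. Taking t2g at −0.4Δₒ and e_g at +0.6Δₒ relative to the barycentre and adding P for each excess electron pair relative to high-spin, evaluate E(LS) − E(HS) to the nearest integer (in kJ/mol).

-162

Ligand charges: 4×(-1) from CN⁻ and 1×(+0) from phen sum to -4; with overall charge -1, Fe is +3.
Fe sits in group 8; removing 3 electrons leaves Fe³⁺ with 8 − 3 = 5 d electrons.
High-spin: t2g^3 e_g^2, CFSE = 0.0Δₒ = 0 kJ/mol.
For low-spin the configuration is t2g^5 e_g^0: orbital energy -2.0 × 376 = -752 kJ/mol, and 2 additional pairs relative to high-spin add 590 kJ/mol, giving -162 kJ/mol.
E(LS) − E(HS) = -162 − (0) = -162 kJ/mol.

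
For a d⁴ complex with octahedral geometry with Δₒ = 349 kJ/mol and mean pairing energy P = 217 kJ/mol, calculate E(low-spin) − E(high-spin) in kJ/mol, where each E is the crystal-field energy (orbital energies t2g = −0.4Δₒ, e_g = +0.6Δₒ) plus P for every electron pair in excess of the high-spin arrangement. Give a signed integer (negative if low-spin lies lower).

High-spin d⁴ fills as t2g^3 e_g^1 with CFSE 3(−0.4) + 1(+0.6) = -0.6Δₒ = -209 kJ/mol.
Low-spin: t2g^4 e_g^0, orbital CFSE = -1.6Δₒ = -558 kJ/mol; plus 1 excess pair × P = +217 kJ/mol; total -341 kJ/mol.
E(LS) − E(HS) = -341 − (-209) = -132 kJ/mol.

-132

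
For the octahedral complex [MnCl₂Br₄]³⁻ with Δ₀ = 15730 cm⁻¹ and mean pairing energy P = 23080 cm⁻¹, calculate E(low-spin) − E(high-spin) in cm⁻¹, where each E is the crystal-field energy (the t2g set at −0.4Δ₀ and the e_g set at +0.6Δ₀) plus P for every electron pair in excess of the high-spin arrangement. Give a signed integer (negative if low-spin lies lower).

7350

Ligand charges: 2×(-1) from Cl⁻ and 4×(-1) from Br⁻ sum to -6; with overall charge -3, Mn is +3.
Mn sits in group 7; removing 3 electrons leaves Mn³⁺ with 7 − 3 = 4 d electrons.
In the high-spin limit (t2g^3 e_g^1) the orbital term is -0.6Δ₀ = -9438 cm⁻¹, with no excess pairing.
Low-spin t2g^4 e_g^0 gives -1.6Δ₀ = -25168 cm⁻¹, but forming 1 extra pair costs 1P = 23080 cm⁻¹, so E(LS) = -25168 + 23080 = -2088 cm⁻¹.
E(LS) − E(HS) = -2088 − (-9438) = 7350 cm⁻¹.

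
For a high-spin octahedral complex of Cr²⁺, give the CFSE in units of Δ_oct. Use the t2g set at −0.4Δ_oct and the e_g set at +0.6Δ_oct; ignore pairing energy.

Cr sits in group 6; removing 2 electrons leaves Cr²⁺ with 6 − 2 = 4 d electrons.
Configuration: t2g^3 e_g^1.
CFSE = 3(-0.4Δ_oct) + 1(0.6Δ_oct) = -1.2Δ_oct + 0.6Δ_oct = -0.6Δ_oct.

-0.6 Δ_oct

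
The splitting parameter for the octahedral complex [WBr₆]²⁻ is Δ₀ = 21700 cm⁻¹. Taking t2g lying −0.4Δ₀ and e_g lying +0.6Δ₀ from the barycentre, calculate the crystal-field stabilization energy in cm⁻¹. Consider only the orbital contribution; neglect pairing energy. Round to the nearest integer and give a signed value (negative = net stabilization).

-17360

Each Br⁻ contributes -1; 6 × (-1) = -6. With overall charge -2, W is in the +4 oxidation state.
W⁴⁺: group 6, so d-count = 6 − 4 = 2.
Electron filling gives t2g^2 e_g^0.
Orbital CFSE = 2(-0.4) + 0(0.6) = -0.8Δ₀ = -0.8 × 21700 = -17360 cm⁻¹.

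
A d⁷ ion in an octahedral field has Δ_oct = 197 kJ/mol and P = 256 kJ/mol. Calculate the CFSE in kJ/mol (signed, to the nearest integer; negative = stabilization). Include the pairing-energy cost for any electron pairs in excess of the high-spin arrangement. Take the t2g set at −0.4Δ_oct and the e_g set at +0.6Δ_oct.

With Δ_oct < P the complex is high-spin.
That gives t2g^5 e_g^2.
Orbital CFSE = -0.8Δ_oct = -0.8 × 197 = -158 kJ/mol.
High-spin has no excess pairs, so no pairing correction applies.

-158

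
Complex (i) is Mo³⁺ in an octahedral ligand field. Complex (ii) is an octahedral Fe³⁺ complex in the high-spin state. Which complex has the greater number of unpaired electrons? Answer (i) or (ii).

(ii)

(i): Mo is in group 6, so Mo³⁺ is d³ (6 − 3 = 3); t2g^3 e_g^0 → 3 unpaired.
(ii): Group 8 minus oxidation state +3 gives a d⁵ configuration for Fe³⁺; t2g^3 e_g^2 → 5 unpaired.
So (ii) has more unpaired electrons.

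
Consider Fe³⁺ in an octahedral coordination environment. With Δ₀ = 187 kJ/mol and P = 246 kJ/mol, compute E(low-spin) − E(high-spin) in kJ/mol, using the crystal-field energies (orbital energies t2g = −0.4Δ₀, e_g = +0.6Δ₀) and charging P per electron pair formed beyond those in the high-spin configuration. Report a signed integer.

118

Fe³⁺: group 8, so d-count = 8 − 3 = 5.
High-spin d⁵ fills as t2g^3 e_g^2 with CFSE 3(−0.4) + 2(+0.6) = 0.0Δ₀ = 0 kJ/mol.
Low-spin: t2g^5 e_g^0, orbital CFSE = -2.0Δ₀ = -374 kJ/mol; plus 2 excess pairs × P = +492 kJ/mol; total 118 kJ/mol.
E(LS) − E(HS) = 118 − (0) = 118 kJ/mol.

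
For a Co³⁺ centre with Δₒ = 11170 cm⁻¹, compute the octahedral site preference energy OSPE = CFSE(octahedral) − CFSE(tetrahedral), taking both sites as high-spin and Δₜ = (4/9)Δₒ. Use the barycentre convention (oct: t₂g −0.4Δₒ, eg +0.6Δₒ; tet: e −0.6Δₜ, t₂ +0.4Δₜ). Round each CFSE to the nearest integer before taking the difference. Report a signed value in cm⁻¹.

-1489

Co sits in group 9; removing 3 electrons leaves Co³⁺ with 9 − 3 = 6 d electrons.
In an octahedral site d⁶ (HS) is t2g^4 e_g^2, giving CFSE(oct) = -0.4Δₒ = -4468 cm⁻¹.
Tetrahedral e^3 t2^3 gives -0.6Δₜ = -0.6 × (4/9) × 11170 = -2979 cm⁻¹.
Subtracting, OSPE = -4468 − (-2979) = -1489 cm⁻¹.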